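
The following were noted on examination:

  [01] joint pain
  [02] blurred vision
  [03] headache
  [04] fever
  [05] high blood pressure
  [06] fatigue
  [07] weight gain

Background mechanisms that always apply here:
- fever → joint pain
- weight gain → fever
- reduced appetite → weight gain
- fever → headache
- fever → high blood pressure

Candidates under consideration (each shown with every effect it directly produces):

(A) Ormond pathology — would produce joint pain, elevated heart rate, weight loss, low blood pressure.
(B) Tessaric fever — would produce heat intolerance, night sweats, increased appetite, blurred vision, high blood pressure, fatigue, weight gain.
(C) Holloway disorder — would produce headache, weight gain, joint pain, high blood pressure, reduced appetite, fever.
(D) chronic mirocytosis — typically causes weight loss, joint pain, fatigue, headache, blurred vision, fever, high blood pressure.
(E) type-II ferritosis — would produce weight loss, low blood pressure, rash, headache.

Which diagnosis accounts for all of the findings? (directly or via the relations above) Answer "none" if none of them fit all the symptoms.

B

For each candidate, compare predicted effects to what was observed:
(A) Ormond pathology — fails on blurred vision, headache, fever, high blood pressure, fatigue, weight gain (predicts low blood pressure, not high blood pressure; predicts weight loss, not weight gain)
(B) Tessaric fever — joint pain yes (through weight gain → fever → joint pain); blurred vision yes; headache yes (through weight gain → fever → headache); fever yes (through weight gain → fever); high blood pressure yes; fatigue yes; weight gain yes
(C) Holloway disorder — joint pain yes; blurred vision NO; headache yes; fever yes; high blood pressure yes; fatigue NO; weight gain yes
(D) chronic mirocytosis — joint pain yes; blurred vision yes; headache yes; fever yes; high blood pressure yes; fatigue yes; weight gain NO
(E) type-II ferritosis — fails on joint pain, blurred vision, fever, high blood pressure, fatigue, weight gain (predicts low blood pressure, not high blood pressure; predicts weight loss, not weight gain)
(B) alone accounts for all the evidence.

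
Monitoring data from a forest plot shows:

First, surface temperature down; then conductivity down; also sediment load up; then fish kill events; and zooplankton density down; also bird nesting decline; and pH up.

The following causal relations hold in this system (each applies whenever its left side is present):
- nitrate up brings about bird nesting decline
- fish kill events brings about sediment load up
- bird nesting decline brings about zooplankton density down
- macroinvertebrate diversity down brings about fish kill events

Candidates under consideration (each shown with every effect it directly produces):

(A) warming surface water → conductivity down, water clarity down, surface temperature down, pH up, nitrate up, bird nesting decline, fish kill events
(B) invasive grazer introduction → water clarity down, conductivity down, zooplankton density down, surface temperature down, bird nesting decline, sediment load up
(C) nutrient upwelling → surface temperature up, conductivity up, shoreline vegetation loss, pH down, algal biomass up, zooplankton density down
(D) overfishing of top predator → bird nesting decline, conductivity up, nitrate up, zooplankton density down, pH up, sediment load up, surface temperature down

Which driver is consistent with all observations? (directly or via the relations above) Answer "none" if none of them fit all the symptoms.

A

Checking each candidate against the observations:
(A) warming surface water — accounts for every observation (sediment load up by fish kill events → sediment load up)
(B) invasive grazer introduction — does not account for fish kill events, pH up
(C) nutrient upwelling — fails on surface temperature down, conductivity down, sediment load up, fish kill events, bird nesting decline, pH up (predicts surface temperature up, not surface temperature down; predicts conductivity up, not conductivity down; predicts pH down, not pH up)
(D) overfishing of top predator — fails on conductivity down, fish kill events (predicts conductivity up, not conductivity down)
(A) alone accounts for all the evidence.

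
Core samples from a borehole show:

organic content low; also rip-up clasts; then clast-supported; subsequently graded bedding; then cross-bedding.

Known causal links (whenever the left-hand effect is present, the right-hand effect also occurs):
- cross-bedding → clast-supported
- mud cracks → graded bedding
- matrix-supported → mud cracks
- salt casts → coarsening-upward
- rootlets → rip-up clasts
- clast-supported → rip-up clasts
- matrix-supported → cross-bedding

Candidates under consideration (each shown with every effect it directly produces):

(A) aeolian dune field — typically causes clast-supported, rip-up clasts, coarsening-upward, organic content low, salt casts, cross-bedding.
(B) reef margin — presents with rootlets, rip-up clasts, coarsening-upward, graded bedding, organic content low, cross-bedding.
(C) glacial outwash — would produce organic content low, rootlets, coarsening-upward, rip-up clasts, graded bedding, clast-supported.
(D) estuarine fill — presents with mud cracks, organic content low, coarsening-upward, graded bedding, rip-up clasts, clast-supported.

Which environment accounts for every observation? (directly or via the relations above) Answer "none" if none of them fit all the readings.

B

Per-candidate check:
(A) aeolian dune field — organic content low +; rip-up clasts +; clast-supported +; graded bedding -; cross-bedding +
(B) reef margin — organic content low +; rip-up clasts +; clast-supported + (through cross-bedding → clast-supported); graded bedding +; cross-bedding +
(C) glacial outwash — organic content low +; rip-up clasts +; clast-supported +; graded bedding +; cross-bedding -
(D) estuarine fill — does not account for cross-bedding
(B) alone accounts for all the evidence.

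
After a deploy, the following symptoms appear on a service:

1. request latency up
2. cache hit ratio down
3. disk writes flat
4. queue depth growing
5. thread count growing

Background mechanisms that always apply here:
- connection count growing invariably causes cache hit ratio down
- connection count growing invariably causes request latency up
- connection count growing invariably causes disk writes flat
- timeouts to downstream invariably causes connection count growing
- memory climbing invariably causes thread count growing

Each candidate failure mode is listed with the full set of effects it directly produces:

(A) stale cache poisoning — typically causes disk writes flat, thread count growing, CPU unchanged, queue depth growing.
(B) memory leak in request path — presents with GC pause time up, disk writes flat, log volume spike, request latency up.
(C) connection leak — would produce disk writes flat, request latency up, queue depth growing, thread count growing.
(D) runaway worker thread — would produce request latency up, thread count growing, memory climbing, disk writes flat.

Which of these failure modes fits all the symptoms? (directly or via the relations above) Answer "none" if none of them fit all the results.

Per-candidate check:
(A) stale cache poisoning — request latency up NO; cache hit ratio down NO; disk writes flat yes; queue depth growing yes; thread count growing yes
(B) memory leak in request path — request latency up yes; cache hit ratio down NO; disk writes flat yes; queue depth growing NO; thread count growing NO
(C) connection leak — request latency up yes; cache hit ratio down NO; disk writes flat yes; queue depth growing yes; thread count growing yes
(D) runaway worker thread — does not account for cache hit ratio down, queue depth growing
Every candidate fails on at least one observation.

none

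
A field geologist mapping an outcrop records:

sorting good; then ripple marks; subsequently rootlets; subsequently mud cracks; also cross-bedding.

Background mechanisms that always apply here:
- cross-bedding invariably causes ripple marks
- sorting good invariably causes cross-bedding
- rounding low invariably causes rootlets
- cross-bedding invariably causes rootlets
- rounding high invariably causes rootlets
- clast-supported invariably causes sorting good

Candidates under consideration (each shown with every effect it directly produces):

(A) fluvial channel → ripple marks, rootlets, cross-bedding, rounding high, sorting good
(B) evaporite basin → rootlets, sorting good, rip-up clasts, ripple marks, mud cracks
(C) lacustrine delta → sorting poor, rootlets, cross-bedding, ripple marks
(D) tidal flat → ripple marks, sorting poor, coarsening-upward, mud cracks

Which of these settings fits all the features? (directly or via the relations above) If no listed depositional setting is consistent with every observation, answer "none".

Testing each hypothesis:
(A) fluvial channel — sorting good +; ripple marks +; rootlets +; mud cracks -; cross-bedding +
(B) evaporite basin — sorting good +; ripple marks +; rootlets +; mud cracks +; cross-bedding + (by sorting good → cross-bedding)
(C) lacustrine delta — sorting good -; ripple marks +; rootlets +; mud cracks -; cross-bedding +
(D) tidal flat — sorting good -; ripple marks +; rootlets -; mud cracks +; cross-bedding -
Only (B) is consistent with every observation.

B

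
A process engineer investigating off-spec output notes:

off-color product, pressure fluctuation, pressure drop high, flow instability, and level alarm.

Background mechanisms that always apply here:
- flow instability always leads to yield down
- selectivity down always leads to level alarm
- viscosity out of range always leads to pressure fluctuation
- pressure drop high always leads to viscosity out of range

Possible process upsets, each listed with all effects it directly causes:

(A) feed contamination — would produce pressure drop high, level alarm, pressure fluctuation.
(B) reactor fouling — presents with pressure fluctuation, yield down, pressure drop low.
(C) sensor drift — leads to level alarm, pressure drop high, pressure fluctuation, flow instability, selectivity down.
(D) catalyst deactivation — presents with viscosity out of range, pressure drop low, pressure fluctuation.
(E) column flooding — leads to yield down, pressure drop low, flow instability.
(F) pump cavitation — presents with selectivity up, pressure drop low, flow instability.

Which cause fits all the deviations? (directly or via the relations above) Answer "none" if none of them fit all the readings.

Checking each candidate against the observations:
(A) feed contamination — does not account for off-color product, flow instability
(B) reactor fouling — off-color product ✗; pressure fluctuation ✓; pressure drop high ✗; flow instability ✗; level alarm ✗
(C) sensor drift — off-color product ✗; pressure fluctuation ✓; pressure drop high ✓; flow instability ✓; level alarm ✓
(D) catalyst deactivation — fails on off-color product, pressure drop high, flow instability, level alarm (predicts pressure drop low, not pressure drop high)
(E) column flooding — off-color product ✗; pressure fluctuation ✗; pressure drop high ✗; flow instability ✓; level alarm ✗
(F) pump cavitation — fails on off-color product, pressure fluctuation, pressure drop high, level alarm (predicts pressure drop low, not pressure drop high)
None of the listed candidates fits everything.

none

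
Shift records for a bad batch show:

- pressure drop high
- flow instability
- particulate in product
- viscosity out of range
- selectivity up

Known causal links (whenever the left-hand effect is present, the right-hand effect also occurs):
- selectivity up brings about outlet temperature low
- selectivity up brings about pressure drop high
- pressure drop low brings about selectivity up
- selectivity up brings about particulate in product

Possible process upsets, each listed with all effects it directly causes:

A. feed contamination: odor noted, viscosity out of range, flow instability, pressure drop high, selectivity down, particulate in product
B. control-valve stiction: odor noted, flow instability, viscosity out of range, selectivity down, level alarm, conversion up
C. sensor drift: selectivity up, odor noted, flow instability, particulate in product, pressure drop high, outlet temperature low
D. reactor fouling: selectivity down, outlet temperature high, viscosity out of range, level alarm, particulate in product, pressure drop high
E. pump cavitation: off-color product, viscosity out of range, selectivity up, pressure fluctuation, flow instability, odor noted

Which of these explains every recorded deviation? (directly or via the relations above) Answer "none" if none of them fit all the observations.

Per-candidate check:
(A) feed contamination — fails on selectivity up (predicts selectivity down, not selectivity up)
(B) control-valve stiction — fails on pressure drop high, particulate in product, selectivity up (predicts selectivity down, not selectivity up)
(C) sensor drift — does not account for viscosity out of range
(D) reactor fouling — pressure drop high yes; flow instability NO; particulate in product yes; viscosity out of range yes; selectivity up NO
(E) pump cavitation — pressure drop high yes (through selectivity up → pressure drop high); flow instability yes; particulate in product yes (through selectivity up → particulate in product); viscosity out of range yes; selectivity up yes
(E) is the only candidate with no mismatches.

E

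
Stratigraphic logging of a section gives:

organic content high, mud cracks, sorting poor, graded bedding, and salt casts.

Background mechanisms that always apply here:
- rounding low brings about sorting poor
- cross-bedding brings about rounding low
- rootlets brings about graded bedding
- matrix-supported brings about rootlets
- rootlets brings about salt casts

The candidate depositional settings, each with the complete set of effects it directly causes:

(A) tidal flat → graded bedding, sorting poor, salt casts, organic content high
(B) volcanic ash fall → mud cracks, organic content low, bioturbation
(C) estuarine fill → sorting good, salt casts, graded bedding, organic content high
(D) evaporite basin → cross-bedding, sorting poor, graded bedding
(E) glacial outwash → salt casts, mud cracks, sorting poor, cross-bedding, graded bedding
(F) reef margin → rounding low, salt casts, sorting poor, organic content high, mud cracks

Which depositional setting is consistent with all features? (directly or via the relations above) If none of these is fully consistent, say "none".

none

Testing each hypothesis:
(A) tidal flat — organic content high match; mud cracks miss; sorting poor match; graded bedding match; salt casts match
(B) volcanic ash fall — fails on organic content high, sorting poor, graded bedding, salt casts (predicts organic content low, not organic content high)
(C) estuarine fill — organic content high match; mud cracks miss; sorting poor miss; graded bedding match; salt casts match
(D) evaporite basin — does not account for organic content high, mud cracks, salt casts
(E) glacial outwash — does not account for organic content high
(F) reef margin — organic content high match; mud cracks match; sorting poor match; graded bedding miss; salt casts match
No candidate is consistent with all observations.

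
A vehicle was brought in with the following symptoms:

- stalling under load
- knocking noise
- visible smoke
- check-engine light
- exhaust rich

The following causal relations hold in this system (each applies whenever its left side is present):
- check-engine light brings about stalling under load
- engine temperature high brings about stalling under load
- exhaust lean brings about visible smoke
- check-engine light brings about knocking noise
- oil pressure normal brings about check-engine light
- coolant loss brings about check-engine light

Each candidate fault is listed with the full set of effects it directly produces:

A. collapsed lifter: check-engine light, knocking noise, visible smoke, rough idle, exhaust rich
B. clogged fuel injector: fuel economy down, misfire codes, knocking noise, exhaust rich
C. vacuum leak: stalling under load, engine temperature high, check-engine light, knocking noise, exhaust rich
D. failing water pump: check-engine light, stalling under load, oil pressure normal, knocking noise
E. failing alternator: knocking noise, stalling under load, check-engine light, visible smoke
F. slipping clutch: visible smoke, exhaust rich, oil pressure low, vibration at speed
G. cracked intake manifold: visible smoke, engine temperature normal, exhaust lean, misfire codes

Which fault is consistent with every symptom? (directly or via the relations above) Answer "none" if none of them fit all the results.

Testing each hypothesis:
(A) collapsed lifter — stalling under load yes (through check-engine light → stalling under load); knocking noise yes; visible smoke yes; check-engine light yes; exhaust rich yes
(B) clogged fuel injector — stalling under load NO; knocking noise yes; visible smoke NO; check-engine light NO; exhaust rich yes
(C) vacuum leak — does not account for visible smoke
(D) failing water pump — stalling under load yes; knocking noise yes; visible smoke NO; check-engine light yes; exhaust rich NO
(E) failing alternator — does not account for exhaust rich
(F) slipping clutch — does not account for stalling under load, knocking noise, check-engine light
(G) cracked intake manifold — fails on stalling under load, knocking noise, check-engine light, exhaust rich (predicts exhaust lean, not exhaust rich)
Only (A) is consistent with every observation.

A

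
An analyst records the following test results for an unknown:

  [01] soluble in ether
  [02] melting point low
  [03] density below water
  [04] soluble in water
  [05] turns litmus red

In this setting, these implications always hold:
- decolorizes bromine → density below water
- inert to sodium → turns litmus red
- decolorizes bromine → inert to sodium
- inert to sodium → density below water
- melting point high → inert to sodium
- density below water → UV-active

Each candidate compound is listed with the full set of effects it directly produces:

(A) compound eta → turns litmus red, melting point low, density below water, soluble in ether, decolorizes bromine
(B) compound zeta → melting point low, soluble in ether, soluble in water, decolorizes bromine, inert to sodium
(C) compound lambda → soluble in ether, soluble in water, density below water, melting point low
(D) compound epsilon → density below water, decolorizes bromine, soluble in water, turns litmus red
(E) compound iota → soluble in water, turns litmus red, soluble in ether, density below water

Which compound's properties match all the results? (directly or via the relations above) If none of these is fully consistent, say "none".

B

Testing each hypothesis:
(A) compound eta — does not account for soluble in water
(B) compound zeta — accounts for every observation (density below water via inert to sodium → density below water)
(C) compound lambda — does not account for turns litmus red
(D) compound epsilon — soluble in ether -; melting point low -; density below water +; soluble in water +; turns litmus red +
(E) compound iota — soluble in ether +; melting point low -; density below water +; soluble in water +; turns litmus red +
Only (B) is consistent with every observation.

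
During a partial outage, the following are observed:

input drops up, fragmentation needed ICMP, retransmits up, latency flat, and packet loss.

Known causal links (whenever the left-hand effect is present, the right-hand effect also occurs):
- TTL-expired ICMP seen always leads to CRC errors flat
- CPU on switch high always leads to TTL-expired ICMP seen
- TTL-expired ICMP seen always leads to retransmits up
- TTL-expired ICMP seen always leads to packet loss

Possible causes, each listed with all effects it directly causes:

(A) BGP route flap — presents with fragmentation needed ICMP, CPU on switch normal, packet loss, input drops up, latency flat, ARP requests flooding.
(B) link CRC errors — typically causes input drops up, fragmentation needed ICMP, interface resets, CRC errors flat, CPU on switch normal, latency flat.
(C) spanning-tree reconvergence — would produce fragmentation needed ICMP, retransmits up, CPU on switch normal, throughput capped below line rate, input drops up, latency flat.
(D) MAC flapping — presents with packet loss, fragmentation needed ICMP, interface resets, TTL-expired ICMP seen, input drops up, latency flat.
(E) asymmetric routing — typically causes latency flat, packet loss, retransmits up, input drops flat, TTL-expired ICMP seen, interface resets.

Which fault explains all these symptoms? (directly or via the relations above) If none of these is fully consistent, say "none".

D

Per-candidate check:
(A) BGP route flap — input drops up yes; fragmentation needed ICMP yes; retransmits up NO; latency flat yes; packet loss yes
(B) link CRC errors — does not account for retransmits up, packet loss
(C) spanning-tree reconvergence — does not account for packet loss
(D) MAC flapping — input drops up yes; fragmentation needed ICMP yes; retransmits up yes (by TTL-expired ICMP seen → retransmits up); latency flat yes; packet loss yes
(E) asymmetric routing — input drops up NO; fragmentation needed ICMP NO; retransmits up yes; latency flat yes; packet loss yes
(D) alone accounts for all the evidence.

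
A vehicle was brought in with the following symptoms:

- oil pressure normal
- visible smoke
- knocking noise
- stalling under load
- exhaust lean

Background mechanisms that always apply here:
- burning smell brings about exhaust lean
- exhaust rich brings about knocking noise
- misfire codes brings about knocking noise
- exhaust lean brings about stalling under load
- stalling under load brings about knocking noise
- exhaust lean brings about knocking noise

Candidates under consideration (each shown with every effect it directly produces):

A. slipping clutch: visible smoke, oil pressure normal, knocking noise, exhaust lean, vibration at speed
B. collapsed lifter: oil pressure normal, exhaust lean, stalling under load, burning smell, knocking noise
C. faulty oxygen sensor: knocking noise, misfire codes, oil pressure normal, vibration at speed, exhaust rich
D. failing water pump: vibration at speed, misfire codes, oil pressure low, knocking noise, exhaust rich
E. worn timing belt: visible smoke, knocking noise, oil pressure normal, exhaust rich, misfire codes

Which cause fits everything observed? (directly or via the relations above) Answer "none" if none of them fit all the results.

A

Per-candidate check:
(A) slipping clutch — oil pressure normal match; visible smoke match; knocking noise match; stalling under load match (through exhaust lean → stalling under load); exhaust lean match
(B) collapsed lifter — oil pressure normal match; visible smoke miss; knocking noise match; stalling under load match; exhaust lean match
(C) faulty oxygen sensor — oil pressure normal match; visible smoke miss; knocking noise match; stalling under load miss; exhaust lean miss
(D) failing water pump — fails on oil pressure normal, visible smoke, stalling under load, exhaust lean (predicts oil pressure low, not oil pressure normal; predicts exhaust rich, not exhaust lean)
(E) worn timing belt — oil pressure normal match; visible smoke match; knocking noise match; stalling under load miss; exhaust lean miss
(A) is the only candidate with no mismatches.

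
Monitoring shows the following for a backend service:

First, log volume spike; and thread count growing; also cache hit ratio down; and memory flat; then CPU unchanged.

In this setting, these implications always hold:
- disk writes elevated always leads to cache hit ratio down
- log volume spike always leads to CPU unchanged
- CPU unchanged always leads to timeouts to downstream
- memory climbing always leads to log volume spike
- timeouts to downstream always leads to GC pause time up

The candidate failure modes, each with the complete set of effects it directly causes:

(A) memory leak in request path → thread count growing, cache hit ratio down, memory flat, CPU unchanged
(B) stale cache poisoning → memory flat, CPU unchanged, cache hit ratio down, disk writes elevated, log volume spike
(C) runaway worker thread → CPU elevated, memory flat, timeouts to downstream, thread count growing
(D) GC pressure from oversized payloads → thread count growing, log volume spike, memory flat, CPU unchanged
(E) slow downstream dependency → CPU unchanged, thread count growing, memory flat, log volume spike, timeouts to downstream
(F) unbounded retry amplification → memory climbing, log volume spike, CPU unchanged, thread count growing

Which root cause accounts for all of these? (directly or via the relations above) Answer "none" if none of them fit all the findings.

none

Testing each hypothesis:
(A) memory leak in request path — does not account for log volume spike
(B) stale cache poisoning — does not account for thread count growing
(C) runaway worker thread — log volume spike miss; thread count growing match; cache hit ratio down miss; memory flat match; CPU unchanged miss
(D) GC pressure from oversized payloads — does not account for cache hit ratio down
(E) slow downstream dependency — does not account for cache hit ratio down
(F) unbounded retry amplification — fails on cache hit ratio down, memory flat (predicts memory climbing, not memory flat)
Every candidate fails on at least one observation.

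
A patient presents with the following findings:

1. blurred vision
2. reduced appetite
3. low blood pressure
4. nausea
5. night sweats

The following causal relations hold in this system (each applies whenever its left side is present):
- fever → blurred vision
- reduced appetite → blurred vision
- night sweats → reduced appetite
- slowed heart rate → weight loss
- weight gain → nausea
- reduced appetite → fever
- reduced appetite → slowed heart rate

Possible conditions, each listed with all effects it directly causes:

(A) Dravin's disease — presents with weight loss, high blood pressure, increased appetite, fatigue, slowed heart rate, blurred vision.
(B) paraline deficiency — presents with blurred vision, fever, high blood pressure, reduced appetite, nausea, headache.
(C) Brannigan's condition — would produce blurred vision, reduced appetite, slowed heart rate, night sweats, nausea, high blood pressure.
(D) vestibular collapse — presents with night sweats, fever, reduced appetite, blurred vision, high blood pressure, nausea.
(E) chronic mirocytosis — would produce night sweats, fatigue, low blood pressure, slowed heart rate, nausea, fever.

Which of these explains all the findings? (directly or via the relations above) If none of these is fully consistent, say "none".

E

For each candidate, compare predicted effects to what was observed:
(A) Dravin's disease — fails on reduced appetite, low blood pressure, nausea, night sweats (predicts increased appetite, not reduced appetite; predicts high blood pressure, not low blood pressure)
(B) paraline deficiency — blurred vision +; reduced appetite +; low blood pressure -; nausea +; night sweats -
(C) Brannigan's condition — fails on low blood pressure (predicts high blood pressure, not low blood pressure)
(D) vestibular collapse — blurred vision +; reduced appetite +; low blood pressure -; nausea +; night sweats +
(E) chronic mirocytosis — blurred vision + (through fever → blurred vision); reduced appetite + (through night sweats → reduced appetite); low blood pressure +; nausea +; night sweats +
Only (E) is consistent with every observation.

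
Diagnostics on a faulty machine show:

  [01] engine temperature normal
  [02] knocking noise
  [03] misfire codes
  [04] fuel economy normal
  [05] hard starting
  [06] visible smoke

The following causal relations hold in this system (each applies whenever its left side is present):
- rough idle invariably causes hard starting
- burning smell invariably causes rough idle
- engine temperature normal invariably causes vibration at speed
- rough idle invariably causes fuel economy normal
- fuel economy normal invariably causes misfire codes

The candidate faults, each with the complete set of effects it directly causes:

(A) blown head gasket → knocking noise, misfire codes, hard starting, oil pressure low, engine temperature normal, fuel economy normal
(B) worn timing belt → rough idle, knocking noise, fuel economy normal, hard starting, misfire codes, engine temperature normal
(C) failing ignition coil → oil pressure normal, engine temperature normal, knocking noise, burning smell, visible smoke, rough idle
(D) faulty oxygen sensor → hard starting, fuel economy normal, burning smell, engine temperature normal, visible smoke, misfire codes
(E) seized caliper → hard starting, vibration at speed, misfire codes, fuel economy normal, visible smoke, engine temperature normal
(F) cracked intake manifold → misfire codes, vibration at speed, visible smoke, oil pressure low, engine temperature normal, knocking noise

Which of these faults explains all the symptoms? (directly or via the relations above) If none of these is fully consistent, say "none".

C

Testing each hypothesis:
(A) blown head gasket — engine temperature normal +; knocking noise +; misfire codes +; fuel economy normal +; hard starting +; visible smoke -
(B) worn timing belt — engine temperature normal +; knocking noise +; misfire codes +; fuel economy normal +; hard starting +; visible smoke -
(C) failing ignition coil — engine temperature normal +; knocking noise +; misfire codes + (via rough idle → fuel economy normal → misfire codes); fuel economy normal + (via rough idle → fuel economy normal); hard starting + (via rough idle → hard starting); visible smoke +
(D) faulty oxygen sensor — engine temperature normal +; knocking noise -; misfire codes +; fuel economy normal +; hard starting +; visible smoke +
(E) seized caliper — does not account for knocking noise
(F) cracked intake manifold — engine temperature normal +; knocking noise +; misfire codes +; fuel economy normal -; hard starting -; visible smoke +
(C) is the only candidate with no mismatches.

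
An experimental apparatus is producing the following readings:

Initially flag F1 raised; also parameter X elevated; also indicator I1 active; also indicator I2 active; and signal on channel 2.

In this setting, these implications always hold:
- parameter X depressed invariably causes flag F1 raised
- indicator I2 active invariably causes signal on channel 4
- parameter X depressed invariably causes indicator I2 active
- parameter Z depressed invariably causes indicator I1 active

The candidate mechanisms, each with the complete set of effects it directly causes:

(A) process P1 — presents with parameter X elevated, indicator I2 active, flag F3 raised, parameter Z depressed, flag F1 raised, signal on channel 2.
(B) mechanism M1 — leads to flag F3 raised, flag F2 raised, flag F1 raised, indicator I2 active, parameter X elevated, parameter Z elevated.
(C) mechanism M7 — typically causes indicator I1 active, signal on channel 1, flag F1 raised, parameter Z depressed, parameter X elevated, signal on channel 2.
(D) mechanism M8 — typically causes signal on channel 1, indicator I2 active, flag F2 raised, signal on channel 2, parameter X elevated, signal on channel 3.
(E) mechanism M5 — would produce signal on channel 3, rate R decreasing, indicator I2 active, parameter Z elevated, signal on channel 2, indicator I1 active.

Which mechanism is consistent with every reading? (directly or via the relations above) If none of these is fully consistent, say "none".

For each candidate, compare predicted effects to what was observed:
(A) process P1 — accounts for every observation (indicator I1 active by parameter Z depressed → indicator I1 active)
(B) mechanism M1 — does not account for indicator I1 active, signal on channel 2
(C) mechanism M7 — does not account for indicator I2 active
(D) mechanism M8 — flag F1 raised -; parameter X elevated +; indicator I1 active -; indicator I2 active +; signal on channel 2 +
(E) mechanism M5 — does not account for flag F1 raised, parameter X elevated
(A) alone accounts for all the evidence.

A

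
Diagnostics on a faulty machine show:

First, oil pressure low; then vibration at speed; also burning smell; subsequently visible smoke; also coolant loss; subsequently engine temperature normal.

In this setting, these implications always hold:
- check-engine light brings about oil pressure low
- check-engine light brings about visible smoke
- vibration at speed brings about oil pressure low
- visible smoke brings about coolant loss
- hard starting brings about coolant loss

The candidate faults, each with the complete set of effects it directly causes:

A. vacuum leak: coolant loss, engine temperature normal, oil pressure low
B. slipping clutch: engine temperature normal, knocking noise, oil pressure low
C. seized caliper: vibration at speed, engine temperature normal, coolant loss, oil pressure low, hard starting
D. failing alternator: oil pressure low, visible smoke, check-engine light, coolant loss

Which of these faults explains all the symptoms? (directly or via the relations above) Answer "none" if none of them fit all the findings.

Per-candidate check:
(A) vacuum leak — oil pressure low ✓; vibration at speed ✗; burning smell ✗; visible smoke ✗; coolant loss ✓; engine temperature normal ✓
(B) slipping clutch — does not account for vibration at speed, burning smell, visible smoke, coolant loss
(C) seized caliper — does not account for burning smell, visible smoke
(D) failing alternator — does not account for vibration at speed, burning smell, engine temperature normal
Every candidate fails on at least one observation.

none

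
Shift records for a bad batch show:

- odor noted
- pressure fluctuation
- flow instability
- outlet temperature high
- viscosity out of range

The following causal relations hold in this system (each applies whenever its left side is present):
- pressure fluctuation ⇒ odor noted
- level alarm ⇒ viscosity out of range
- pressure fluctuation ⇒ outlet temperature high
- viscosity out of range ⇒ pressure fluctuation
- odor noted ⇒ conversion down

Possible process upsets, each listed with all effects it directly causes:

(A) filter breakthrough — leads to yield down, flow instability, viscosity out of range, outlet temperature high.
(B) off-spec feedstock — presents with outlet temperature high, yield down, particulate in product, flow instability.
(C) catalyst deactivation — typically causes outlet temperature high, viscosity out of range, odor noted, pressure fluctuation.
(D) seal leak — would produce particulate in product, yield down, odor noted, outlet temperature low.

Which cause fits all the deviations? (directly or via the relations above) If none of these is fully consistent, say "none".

A

Checking each candidate against the observations:
(A) filter breakthrough — odor noted ✓ (by viscosity out of range → pressure fluctuation → odor noted); pressure fluctuation ✓ (by viscosity out of range → pressure fluctuation); flow instability ✓; outlet temperature high ✓; viscosity out of range ✓
(B) off-spec feedstock — odor noted ✗; pressure fluctuation ✗; flow instability ✓; outlet temperature high ✓; viscosity out of range ✗
(C) catalyst deactivation — odor noted ✓; pressure fluctuation ✓; flow instability ✗; outlet temperature high ✓; viscosity out of range ✓
(D) seal leak — odor noted ✓; pressure fluctuation ✗; flow instability ✗; outlet temperature high ✗; viscosity out of range ✗
(A) alone accounts for all the evidence.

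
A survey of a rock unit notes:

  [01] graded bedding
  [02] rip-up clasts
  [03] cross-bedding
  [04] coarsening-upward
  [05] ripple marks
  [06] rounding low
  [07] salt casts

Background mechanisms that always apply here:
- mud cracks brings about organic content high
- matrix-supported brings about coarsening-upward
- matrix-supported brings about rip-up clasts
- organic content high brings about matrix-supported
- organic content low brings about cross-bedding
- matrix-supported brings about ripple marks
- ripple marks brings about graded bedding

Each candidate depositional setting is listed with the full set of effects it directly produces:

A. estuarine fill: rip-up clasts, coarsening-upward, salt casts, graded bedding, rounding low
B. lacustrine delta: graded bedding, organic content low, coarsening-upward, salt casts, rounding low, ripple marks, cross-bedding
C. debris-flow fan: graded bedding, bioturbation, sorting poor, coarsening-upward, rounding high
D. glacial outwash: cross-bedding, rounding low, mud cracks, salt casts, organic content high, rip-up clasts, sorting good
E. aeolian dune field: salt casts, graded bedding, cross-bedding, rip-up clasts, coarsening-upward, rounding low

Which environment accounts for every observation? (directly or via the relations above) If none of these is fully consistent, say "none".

For each candidate, compare predicted effects to what was observed:
(A) estuarine fill — graded bedding match; rip-up clasts match; cross-bedding miss; coarsening-upward match; ripple marks miss; rounding low match; salt casts match
(B) lacustrine delta — does not account for rip-up clasts
(C) debris-flow fan — graded bedding match; rip-up clasts miss; cross-bedding miss; coarsening-upward match; ripple marks miss; rounding low miss; salt casts miss
(D) glacial outwash — graded bedding match (by organic content high → matrix-supported → ripple marks → graded bedding); rip-up clasts match; cross-bedding match; coarsening-upward match (by organic content high → matrix-supported → coarsening-upward); ripple marks match (by organic content high → matrix-supported → ripple marks); rounding low match; salt casts match
(E) aeolian dune field — does not account for ripple marks
(D) alone accounts for all the evidence.

D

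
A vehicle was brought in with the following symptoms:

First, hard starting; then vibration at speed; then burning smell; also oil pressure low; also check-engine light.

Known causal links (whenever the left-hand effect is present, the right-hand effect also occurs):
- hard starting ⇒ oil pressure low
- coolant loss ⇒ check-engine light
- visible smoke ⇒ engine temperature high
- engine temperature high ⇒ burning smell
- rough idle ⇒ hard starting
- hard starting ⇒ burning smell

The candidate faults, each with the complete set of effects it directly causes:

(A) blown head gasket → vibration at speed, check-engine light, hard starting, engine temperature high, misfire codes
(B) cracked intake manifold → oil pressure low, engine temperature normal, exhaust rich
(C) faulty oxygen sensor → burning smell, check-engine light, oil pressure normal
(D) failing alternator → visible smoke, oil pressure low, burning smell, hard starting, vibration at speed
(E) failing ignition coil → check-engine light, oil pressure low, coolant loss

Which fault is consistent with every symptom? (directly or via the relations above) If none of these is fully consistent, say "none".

Testing each hypothesis:
(A) blown head gasket — hard starting ✓; vibration at speed ✓; burning smell ✓ (by engine temperature high → burning smell); oil pressure low ✓ (by hard starting → oil pressure low); check-engine light ✓
(B) cracked intake manifold — does not account for hard starting, vibration at speed, burning smell, check-engine light
(C) faulty oxygen sensor — fails on hard starting, vibration at speed, oil pressure low (predicts oil pressure normal, not oil pressure low)
(D) failing alternator — hard starting ✓; vibration at speed ✓; burning smell ✓; oil pressure low ✓; check-engine light ✗
(E) failing ignition coil — hard starting ✗; vibration at speed ✗; burning smell ✗; oil pressure low ✓; check-engine light ✓
(A) alone accounts for all the evidence.

A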